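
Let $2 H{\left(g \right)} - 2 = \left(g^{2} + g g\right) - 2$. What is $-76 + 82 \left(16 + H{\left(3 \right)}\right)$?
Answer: $1974$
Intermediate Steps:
$H{\left(g \right)} = g^{2}$ ($H{\left(g \right)} = 1 + \frac{\left(g^{2} + g g\right) - 2}{2} = 1 + \frac{\left(g^{2} + g^{2}\right) - 2}{2} = 1 + \frac{2 g^{2} - 2}{2} = 1 + \frac{-2 + 2 g^{2}}{2} = 1 + \left(-1 + g^{2}\right) = g^{2}$)
$-76 + 82 \left(16 + H{\left(3 \right)}\right) = -76 + 82 \left(16 + 3^{2}\right) = -76 + 82 \left(16 + 9\right) = -76 + 82 \cdot 25 = -76 + 2050 = 1974$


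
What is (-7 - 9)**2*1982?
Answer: 507392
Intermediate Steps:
(-7 - 9)**2*1982 = (-16)**2*1982 = 256*1982 = 507392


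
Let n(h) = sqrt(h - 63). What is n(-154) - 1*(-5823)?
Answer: 5823 + I*sqrt(217) ≈ 5823.0 + 14.731*I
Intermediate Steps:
n(h) = sqrt(-63 + h)
n(-154) - 1*(-5823) = sqrt(-63 - 154) - 1*(-5823) = sqrt(-217) + 5823 = I*sqrt(217) + 5823 = 5823 + I*sqrt(217)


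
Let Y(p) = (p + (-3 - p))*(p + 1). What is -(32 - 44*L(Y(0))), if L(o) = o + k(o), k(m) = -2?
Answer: -252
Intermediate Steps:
Y(p) = -3 - 3*p (Y(p) = -3*(1 + p) = -3 - 3*p)
L(o) = -2 + o (L(o) = o - 2 = -2 + o)
-(32 - 44*L(Y(0))) = -(32 - 44*(-2 + (-3 - 3*0))) = -(32 - 44*(-2 + (-3 + 0))) = -(32 - 44*(-2 - 3)) = -(32 - 44*(-5)) = -(32 + 220) = -1*252 = -252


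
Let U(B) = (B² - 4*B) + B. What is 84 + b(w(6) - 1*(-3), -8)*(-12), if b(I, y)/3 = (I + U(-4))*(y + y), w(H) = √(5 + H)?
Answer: 17940 + 576*√11 ≈ 19850.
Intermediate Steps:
U(B) = B² - 3*B
b(I, y) = 6*y*(28 + I) (b(I, y) = 3*((I - 4*(-3 - 4))*(y + y)) = 3*((I - 4*(-7))*(2*y)) = 3*((I + 28)*(2*y)) = 3*((28 + I)*(2*y)) = 3*(2*y*(28 + I)) = 6*y*(28 + I))
84 + b(w(6) - 1*(-3), -8)*(-12) = 84 + (6*(-8)*(28 + (√(5 + 6) - 1*(-3))))*(-12) = 84 + (6*(-8)*(28 + (√11 + 3)))*(-12) = 84 + (6*(-8)*(28 + (3 + √11)))*(-12) = 84 + (6*(-8)*(31 + √11))*(-12) = 84 + (-1488 - 48*√11)*(-12) = 84 + (17856 + 576*√11) = 17940 + 576*√11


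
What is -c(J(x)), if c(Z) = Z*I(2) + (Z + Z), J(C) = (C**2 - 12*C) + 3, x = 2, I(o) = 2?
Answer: 68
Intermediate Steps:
J(C) = 3 + C**2 - 12*C
c(Z) = 4*Z (c(Z) = Z*2 + (Z + Z) = 2*Z + 2*Z = 4*Z)
-c(J(x)) = -4*(3 + 2**2 - 12*2) = -4*(3 + 4 - 24) = -4*(-17) = -1*(-68) = 68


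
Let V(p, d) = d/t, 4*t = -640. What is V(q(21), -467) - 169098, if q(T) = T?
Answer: -27055213/160 ≈ -1.6910e+5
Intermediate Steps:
t = -160 (t = (1/4)*(-640) = -160)
V(p, d) = -d/160 (V(p, d) = d/(-160) = d*(-1/160) = -d/160)
V(q(21), -467) - 169098 = -1/160*(-467) - 169098 = 467/160 - 169098 = -27055213/160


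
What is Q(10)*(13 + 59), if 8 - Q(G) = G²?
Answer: -6624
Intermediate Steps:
Q(G) = 8 - G²
Q(10)*(13 + 59) = (8 - 1*10²)*(13 + 59) = (8 - 1*100)*72 = (8 - 100)*72 = -92*72 = -6624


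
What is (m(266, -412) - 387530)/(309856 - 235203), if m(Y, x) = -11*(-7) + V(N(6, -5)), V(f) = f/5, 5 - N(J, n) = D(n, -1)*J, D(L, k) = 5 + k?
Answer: -1937284/373265 ≈ -5.1901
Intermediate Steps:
N(J, n) = 5 - 4*J (N(J, n) = 5 - (5 - 1)*J = 5 - 4*J)
V(f) = f/5 (V(f) = f*(⅕) = f/5)
m(Y, x) = 366/5 (m(Y, x) = -11*(-7) + (5 - 4*6)/5 = 77 + (5 - 24)/5 = 77 + (⅕)*(-19) = 77 - 19/5 = 366/5)
(m(266, -412) - 387530)/(309856 - 235203) = (366/5 - 387530)/(309856 - 235203) = -1937284/5/74653 = -1937284/5*1/74653 = -1937284/373265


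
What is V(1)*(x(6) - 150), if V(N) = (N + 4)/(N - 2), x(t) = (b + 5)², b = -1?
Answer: 670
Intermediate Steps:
x(t) = 16 (x(t) = (-1 + 5)² = 4² = 16)
V(N) = (4 + N)/(-2 + N)
V(1)*(x(6) - 150) = ((4 + 1)/(-2 + 1))*(16 - 150) = (5/(-1))*(-134) = -1*5*(-134) = -5*(-134) = 670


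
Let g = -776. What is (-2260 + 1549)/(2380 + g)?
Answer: -711/1604 ≈ -0.44327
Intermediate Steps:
(-2260 + 1549)/(2380 + g) = (-2260 + 1549)/(2380 - 776) = -711/1604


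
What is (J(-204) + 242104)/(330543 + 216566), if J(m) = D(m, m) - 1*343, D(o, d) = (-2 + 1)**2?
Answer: 241762/547109 ≈ 0.44189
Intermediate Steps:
D(o, d) = 1 (D(o, d) = (-1)**2 = 1)
J(m) = -342 (J(m) = 1 - 1*343 = 1 - 343 = -342)
(J(-204) + 242104)/(330543 + 216566) = (-342 + 242104)/(330543 + 216566) = 241762/547109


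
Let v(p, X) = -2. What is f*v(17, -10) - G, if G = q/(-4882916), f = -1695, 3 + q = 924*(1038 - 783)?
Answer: 16553320857/4882916 ≈ 3390.0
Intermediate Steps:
q = 235617 (q = -3 + 924*(1038 - 783) = -3 + 924*255 = -3 + 235620 = 235617)
G = -235617/4882916 (G = 235617/(-4882916) = 235617*(-1/4882916) = -235617/4882916 ≈ -0.048253)
f*v(17, -10) - G = -1695*(-2) - 1*(-235617/4882916) = 3390 + 235617/4882916 = 16553320857/4882916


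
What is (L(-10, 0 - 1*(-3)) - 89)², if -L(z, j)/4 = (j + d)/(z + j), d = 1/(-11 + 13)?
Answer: 7569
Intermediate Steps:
d = ½ (d = 1/2 = ½ ≈ 0.50000)
L(z, j) = -4*(½ + j)/(j + z) (L(z, j) = -4*(j + ½)/(z + j) = -4*(½ + j)/(j + z))
(L(-10, 0 - 1*(-3)) - 89)² = (2*(-1 - 2*(0 - 1*(-3)))/((0 - 1*(-3)) - 10) - 89)² = (2*(-1 - 2*(0 + 3))/((0 + 3) - 10) - 89)² = (2*(-1 - 2*3)/(3 - 10) - 89)² = (2*(-1 - 6)/(-7) - 89)² = (2*(-⅐)*(-7) - 89)² = (2 - 89)² = (-87)² = 7569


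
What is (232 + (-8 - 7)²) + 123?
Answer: 580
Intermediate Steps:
(232 + (-8 - 7)²) + 123 = (232 + (-15)²) + 123 = (232 + 225) + 123 = 457 + 123 = 580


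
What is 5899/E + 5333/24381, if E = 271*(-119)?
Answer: 33806/943893 ≈ 0.035815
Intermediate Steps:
E = -32249
5899/E + 5333/24381 = 5899/(-32249) + 5333/24381 = 5899*(-1/32249) + 5333*(1/24381) = -347/1897 + 5333/24381 = 33806/943893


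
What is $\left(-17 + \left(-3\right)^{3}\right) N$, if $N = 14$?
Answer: $-616$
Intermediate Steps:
$\left(-17 + \left(-3\right)^{3}\right) N = \left(-17 + \left(-3\right)^{3}\right) 14 = \left(-17 - 27\right) 14 = \left(-44\right) 14 = -616$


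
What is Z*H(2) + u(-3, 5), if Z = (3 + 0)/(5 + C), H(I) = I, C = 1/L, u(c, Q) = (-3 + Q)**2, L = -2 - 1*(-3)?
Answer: 5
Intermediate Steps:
L = 1 (L = -2 + 3 = 1)
C = 1 (C = 1/1 = 1*1 = 1)
Z = 1/2 (Z = (3 + 0)/(5 + 1) = 3/6 = 3*(1/6) = 1/2 ≈ 0.50000)
Z*H(2) + u(-3, 5) = (1/2)*2 + (-3 + 5)**2 = 1 + 2**2 = 1 + 4 = 5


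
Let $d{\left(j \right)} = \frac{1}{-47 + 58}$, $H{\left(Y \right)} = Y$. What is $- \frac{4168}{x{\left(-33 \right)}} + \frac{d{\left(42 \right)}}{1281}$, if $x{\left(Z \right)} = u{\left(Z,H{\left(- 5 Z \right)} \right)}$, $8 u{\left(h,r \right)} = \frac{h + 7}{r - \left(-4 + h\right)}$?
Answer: $\frac{47454880717}{183183} \approx 2.5906 \cdot 10^{5}$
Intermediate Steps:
$d{\left(j \right)} = \frac{1}{11}$
$u{\left(h,r \right)} = \frac{7 + h}{8 \left(4 + r - h\right)}$ ($u{\left(h,r \right)} = \frac{\left(h + 7\right) \frac{1}{r - \left(-4 + h\right)}}{8} = \frac{\left(7 + h\right) \frac{1}{4 + r - h}}{8} = \frac{\frac{1}{4 + r - h} \left(7 + h\right)}{8} = \frac{7 + h}{8 \left(4 + r - h\right)}$)
$x{\left(Z \right)} = \frac{7 + Z}{8 \left(4 - 6 Z\right)}$ ($x{\left(Z \right)} = \frac{7 + Z}{8 \left(4 - 5 Z - Z\right)} = \frac{7 + Z}{8 \left(4 - 6 Z\right)}$)
$- \frac{4168}{x{\left(-33 \right)}} + \frac{d{\left(42 \right)}}{1281} = - \frac{4168}{\frac{1}{16} \frac{1}{-2 + 3 \left(-33\right)} \left(-7 - -33\right)} + \frac{1}{11 \cdot 1281} = - \frac{4168}{\frac{1}{16} \frac{1}{-2 - 99} \left(-7 + 33\right)} + \frac{1}{11} \cdot \frac{1}{1281} = - \frac{4168}{\frac{1}{16} \frac{1}{-101} \cdot 26} + \frac{1}{14091} = - \frac{4168}{\frac{1}{16} \left(- \frac{1}{101}\right) 26} + \frac{1}{14091} = - \frac{4168}{- \frac{13}{808}} + \frac{1}{14091} = \left(-4168\right) \left(- \frac{808}{13}\right) + \frac{1}{14091} = \frac{3367744}{13} + \frac{1}{14091} = \frac{47454880717}{183183}$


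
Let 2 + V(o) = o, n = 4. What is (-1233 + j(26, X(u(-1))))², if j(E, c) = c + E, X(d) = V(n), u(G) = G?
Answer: 1452025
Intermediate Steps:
V(o) = -2 + o
X(d) = 2 (X(d) = -2 + 4 = 2)
j(E, c) = E + c
(-1233 + j(26, X(u(-1))))² = (-1233 + (26 + 2))² = (-1233 + 28)² = (-1205)² = 1452025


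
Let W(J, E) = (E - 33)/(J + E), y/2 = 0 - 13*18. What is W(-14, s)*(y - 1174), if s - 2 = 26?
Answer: 4105/7 ≈ 586.43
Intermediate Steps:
s = 28 (s = 2 + 26 = 28)
y = -468 (y = 2*(0 - 13*18) = 2*(0 - 234) = 2*(-234) = -468)
W(J, E) = (-33 + E)/(E + J)
W(-14, s)*(y - 1174) = ((-33 + 28)/(28 - 14))*(-468 - 1174) = (-5/14)*(-1642) = ((1/14)*(-5))*(-1642) = -5/14*(-1642) = 4105/7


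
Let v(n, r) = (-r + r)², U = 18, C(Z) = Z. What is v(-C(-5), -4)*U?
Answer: 0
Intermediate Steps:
v(n, r) = 0 (v(n, r) = 0² = 0)
v(-C(-5), -4)*U = 0*18 = 0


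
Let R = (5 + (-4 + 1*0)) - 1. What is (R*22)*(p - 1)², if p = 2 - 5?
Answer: 0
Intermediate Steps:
p = -3
R = 0 (R = (5 + (-4 + 0)) - 1 = (5 - 4) - 1 = 1 - 1 = 0)
(R*22)*(p - 1)² = (0*22)*(-3 - 1)² = 0*(-4)² = 0*16 = 0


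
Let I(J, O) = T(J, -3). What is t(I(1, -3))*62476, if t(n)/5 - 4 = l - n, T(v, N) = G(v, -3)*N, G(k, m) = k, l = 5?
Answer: 3748560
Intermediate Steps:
T(v, N) = N*v (T(v, N) = v*N = N*v)
I(J, O) = -3*J
t(n) = 45 - 5*n (t(n) = 20 + 5*(5 - n) = 20 + (25 - 5*n) = 45 - 5*n)
t(I(1, -3))*62476 = (45 - (-15))*62476 = (45 - 5*(-3))*62476 = (45 + 15)*62476 = 60*62476 = 3748560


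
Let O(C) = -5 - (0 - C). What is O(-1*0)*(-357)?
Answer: 1785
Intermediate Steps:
O(C) = -5 + C (O(C) = -5 - (-1)*C = -5 + C)
O(-1*0)*(-357) = (-5 - 1*0)*(-357) = (-5 + 0)*(-357) = -5*(-357) = 1785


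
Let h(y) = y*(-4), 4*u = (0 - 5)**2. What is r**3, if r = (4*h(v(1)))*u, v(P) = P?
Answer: -1000000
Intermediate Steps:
u = 25/4 (u = (0 - 5)**2/4 = (1/4)*(-5)**2 = (1/4)*25 = 25/4 ≈ 6.2500)
h(y) = -4*y
r = -100 (r = (4*(-4*1))*(25/4) = (4*(-4))*(25/4) = -16*25/4 = -100)
r**3 = (-100)**3 = -1000000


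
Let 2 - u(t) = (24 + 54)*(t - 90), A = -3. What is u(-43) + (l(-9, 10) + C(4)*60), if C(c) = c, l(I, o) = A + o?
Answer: 10623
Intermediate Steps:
l(I, o) = -3 + o
u(t) = 7022 - 78*t (u(t) = 2 - (24 + 54)*(t - 90) = 2 - 78*(-90 + t) = 2 - (-7020 + 78*t) = 2 + (7020 - 78*t) = 7022 - 78*t)
u(-43) + (l(-9, 10) + C(4)*60) = (7022 - 78*(-43)) + ((-3 + 10) + 4*60) = (7022 + 3354) + (7 + 240) = 10376 + 247 = 10623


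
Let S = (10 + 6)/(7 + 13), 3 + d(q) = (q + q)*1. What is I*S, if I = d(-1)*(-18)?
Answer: 72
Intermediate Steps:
d(q) = -3 + 2*q (d(q) = -3 + (q + q)*1 = -3 + (2*q)*1 = -3 + 2*q)
S = ⅘ (S = 16/20 = 16*(1/20) = ⅘ ≈ 0.80000)
I = 90 (I = (-3 + 2*(-1))*(-18) = (-3 - 2)*(-18) = -5*(-18) = 90)
I*S = 90*(⅘) = 72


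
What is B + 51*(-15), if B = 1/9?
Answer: -6884/9 ≈ -764.89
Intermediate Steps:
B = ⅑ ≈ 0.11111
B + 51*(-15) = ⅑ + 51*(-15) = ⅑ - 765 = -6884/9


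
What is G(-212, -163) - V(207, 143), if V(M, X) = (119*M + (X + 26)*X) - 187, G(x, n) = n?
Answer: -48776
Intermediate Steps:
V(M, X) = -187 + 119*M + X*(26 + X) (V(M, X) = (119*M + (26 + X)*X) - 187 = (119*M + X*(26 + X)) - 187 = -187 + 119*M + X*(26 + X))
G(-212, -163) - V(207, 143) = -163 - (-187 + 143**2 + 26*143 + 119*207) = -163 - (-187 + 20449 + 3718 + 24633) = -163 - 1*48613 = -163 - 48613 = -48776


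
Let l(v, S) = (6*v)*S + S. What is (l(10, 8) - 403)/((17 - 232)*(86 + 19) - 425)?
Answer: -17/4600 ≈ -0.0036957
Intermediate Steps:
l(v, S) = S + 6*S*v (l(v, S) = 6*S*v + S = S + 6*S*v)
(l(10, 8) - 403)/((17 - 232)*(86 + 19) - 425) = (8*(1 + 6*10) - 403)/((17 - 232)*(86 + 19) - 425) = (8*(1 + 60) - 403)/(-215*105 - 425) = (8*61 - 403)/(-22575 - 425) = (488 - 403)/(-23000) = 85*(-1/23000) = -17/4600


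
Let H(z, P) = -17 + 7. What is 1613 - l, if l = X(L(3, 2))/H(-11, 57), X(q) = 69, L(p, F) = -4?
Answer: 16199/10 ≈ 1619.9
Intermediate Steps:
H(z, P) = -10
l = -69/10 (l = 69/(-10) = 69*(-⅒) = -69/10 ≈ -6.9000)
1613 - l = 1613 - 1*(-69/10) = 1613 + 69/10 = 16199/10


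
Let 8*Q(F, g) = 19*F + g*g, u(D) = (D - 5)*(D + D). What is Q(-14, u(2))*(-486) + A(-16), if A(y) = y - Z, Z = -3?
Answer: 14797/2 ≈ 7398.5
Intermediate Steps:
u(D) = 2*D*(-5 + D) (u(D) = (-5 + D)*(2*D) = 2*D*(-5 + D))
Q(F, g) = g²/8 + 19*F/8 (Q(F, g) = (19*F + g*g)/8 = (19*F + g²)/8 = (g² + 19*F)/8 = g²/8 + 19*F/8)
A(y) = 3 + y (A(y) = y - 1*(-3) = y + 3 = 3 + y)
Q(-14, u(2))*(-486) + A(-16) = ((2*2*(-5 + 2))²/8 + (19/8)*(-14))*(-486) + (3 - 16) = ((2*2*(-3))²/8 - 133/4)*(-486) - 13 = ((⅛)*(-12)² - 133/4)*(-486) - 13 = ((⅛)*144 - 133/4)*(-486) - 13 = (18 - 133/4)*(-486) - 13 = -61/4*(-486) - 13 = 14823/2 - 13 = 14797/2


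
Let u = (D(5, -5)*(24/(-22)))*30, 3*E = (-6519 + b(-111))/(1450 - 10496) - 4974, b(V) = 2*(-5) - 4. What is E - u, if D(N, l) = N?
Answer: -446022581/298518 ≈ -1494.1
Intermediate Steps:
b(V) = -14 (b(V) = -10 - 4 = -14)
E = -44988271/27138 (E = ((-6519 - 14)/(1450 - 10496) - 4974)/3 = (-6533/(-9046) - 4974)/3 = (-6533*(-1/9046) - 4974)/3 = (6533/9046 - 4974)/3 = (1/3)*(-44988271/9046) = -44988271/27138 ≈ -1657.8)
u = -1800/11 (u = (5*(24/(-22)))*30 = (5*(24*(-1/22)))*30 = (5*(-12/11))*30 = -60/11*30 = -1800/11 ≈ -163.64)
E - u = -44988271/27138 - 1*(-1800/11) = -44988271/27138 + 1800/11 = -446022581/298518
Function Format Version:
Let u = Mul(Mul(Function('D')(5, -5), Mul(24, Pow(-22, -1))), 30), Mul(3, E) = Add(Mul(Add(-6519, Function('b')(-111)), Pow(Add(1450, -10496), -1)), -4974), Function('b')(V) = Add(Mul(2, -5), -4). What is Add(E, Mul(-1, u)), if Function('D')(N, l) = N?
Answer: Rational(-446022581, 298518) ≈ -1494.1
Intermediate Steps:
Function('b')(V) = -14 (Function('b')(V) = Add(-10, -4) = -14)
E = Rational(-44988271, 27138) (E = Mul(Rational(1, 3), Add(Mul(Add(-6519, -14), Pow(Add(1450, -10496), -1)), -4974)) = Mul(Rational(1, 3), Add(Mul(-6533, Pow(-9046, -1)), -4974)) = Mul(Rational(1, 3), Add(Mul(-6533, Rational(-1, 9046)), -4974)) = Mul(Rational(1, 3), Add(Rational(6533, 9046), -4974)) = Mul(Rational(1, 3), Rational(-44988271, 9046)) = Rational(-44988271, 27138) ≈ -1657.8)
u = Rational(-1800, 11) (u = Mul(Mul(5, Mul(24, Pow(-22, -1))), 30) = Mul(Mul(5, Mul(24, Rational(-1, 22))), 30) = Mul(Mul(5, Rational(-12, 11)), 30) = Mul(Rational(-60, 11), 30) = Rational(-1800, 11) ≈ -163.64)
Add(E, Mul(-1, u)) = Add(Rational(-44988271, 27138), Mul(-1, Rational(-1800, 11))) = Add(Rational(-44988271, 27138), Rational(1800, 11)) = Rational(-446022581, 298518)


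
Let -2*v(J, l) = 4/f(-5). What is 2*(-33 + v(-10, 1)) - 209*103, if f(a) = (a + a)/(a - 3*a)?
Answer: -21589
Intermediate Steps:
f(a) = -1 (f(a) = (2*a)/((-2*a)) = (2*a)*(-1/(2*a)) = -1)
v(J, l) = 2 (v(J, l) = -2/(-1) = -2*(-1) = -½*(-4) = 2)
2*(-33 + v(-10, 1)) - 209*103 = 2*(-33 + 2) - 209*103 = 2*(-31) - 21527 = -62 - 21527 = -21589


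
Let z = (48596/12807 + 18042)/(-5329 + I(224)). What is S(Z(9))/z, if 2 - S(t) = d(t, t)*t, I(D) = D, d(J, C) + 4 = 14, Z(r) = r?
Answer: 575341668/23111249 ≈ 24.894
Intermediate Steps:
d(J, C) = 10 (d(J, C) = -4 + 14 = 10)
S(t) = 2 - 10*t
z = -46222498/13075947 (z = (48596/12807 + 18042)/(-5329 + 224) = (48596*(1/12807) + 18042)/(-5105) = (48596/12807 + 18042)*(-1/5105) = (231112490/12807)*(-1/5105) = -46222498/13075947 ≈ -3.5349)
S(Z(9))/z = (2 - 10*9)/(-46222498/13075947) = (2 - 90)*(-13075947/46222498) = -88*(-13075947/46222498) = 575341668/23111249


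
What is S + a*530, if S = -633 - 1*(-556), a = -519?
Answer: -275147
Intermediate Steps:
S = -77 (S = -633 + 556 = -77)
S + a*530 = -77 - 519*530 = -77 - 275070 = -275147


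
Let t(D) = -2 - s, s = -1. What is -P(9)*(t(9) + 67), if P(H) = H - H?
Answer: 0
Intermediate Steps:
t(D) = -1 (t(D) = -2 - 1*(-1) = -2 + 1 = -1)
P(H) = 0
-P(9)*(t(9) + 67) = -0*(-1 + 67) = -0*66 = -1*0 = 0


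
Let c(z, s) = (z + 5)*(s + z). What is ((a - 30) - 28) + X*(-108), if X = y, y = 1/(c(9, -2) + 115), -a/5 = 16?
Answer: -9834/71 ≈ -138.51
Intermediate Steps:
a = -80 (a = -5*16 = -80)
c(z, s) = (5 + z)*(s + z)
y = 1/213 (y = 1/((9² + 5*(-2) + 5*9 - 2*9) + 115) = 1/((81 - 10 + 45 - 18) + 115) = 1/(98 + 115) = 1/213 ≈ 0.0046948)
X = 1/213 ≈ 0.0046948
((a - 30) - 28) + X*(-108) = ((-80 - 30) - 28) + (1/213)*(-108) = (-110 - 28) - 36/71 = -138 - 36/71 = -9834/71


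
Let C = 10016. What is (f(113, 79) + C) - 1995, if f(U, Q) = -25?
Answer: 7996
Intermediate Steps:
(f(113, 79) + C) - 1995 = (-25 + 10016) - 1995 = 9991 - 1995 = 7996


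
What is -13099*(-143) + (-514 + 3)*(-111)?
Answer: 1929878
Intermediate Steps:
-13099*(-143) + (-514 + 3)*(-111) = 1873157 - 511*(-111) = 1873157 + 56721 = 1929878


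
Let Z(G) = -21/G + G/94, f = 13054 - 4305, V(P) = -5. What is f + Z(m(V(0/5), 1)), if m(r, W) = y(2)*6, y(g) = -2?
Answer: 1645117/188 ≈ 8750.6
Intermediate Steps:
m(r, W) = -12 (m(r, W) = -2*6 = -12)
f = 8749
Z(G) = -21/G + G/94 (Z(G) = -21/G + G*(1/94) = -21/G + G/94)
f + Z(m(V(0/5), 1)) = 8749 + (-21/(-12) + (1/94)*(-12)) = 8749 + (-21*(-1/12) - 6/47) = 8749 + (7/4 - 6/47) = 8749 + 305/188 = 1645117/188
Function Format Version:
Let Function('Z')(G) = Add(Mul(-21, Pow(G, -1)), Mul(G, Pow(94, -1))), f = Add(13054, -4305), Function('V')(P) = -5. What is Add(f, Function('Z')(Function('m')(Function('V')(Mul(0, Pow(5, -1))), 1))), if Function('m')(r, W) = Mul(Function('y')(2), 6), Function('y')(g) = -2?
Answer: Rational(1645117, 188) ≈ 8750.6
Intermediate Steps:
Function('m')(r, W) = -12 (Function('m')(r, W) = Mul(-2, 6) = -12)
f = 8749
Function('Z')(G) = Add(Mul(-21, Pow(G, -1)), Mul(Rational(1, 94), G)) (Function('Z')(G) = Add(Mul(-21, Pow(G, -1)), Mul(G, Rational(1, 94))) = Add(Mul(-21, Pow(G, -1)), Mul(Rational(1, 94), G)))
Add(f, Function('Z')(Function('m')(Function('V')(Mul(0, Pow(5, -1))), 1))) = Add(8749, Add(Mul(-21, Pow(-12, -1)), Mul(Rational(1, 94), -12))) = Add(8749, Add(Mul(-21, Rational(-1, 12)), Rational(-6, 47))) = Add(8749, Add(Rational(7, 4), Rational(-6, 47))) = Add(8749, Rational(305, 188)) = Rational(1645117, 188)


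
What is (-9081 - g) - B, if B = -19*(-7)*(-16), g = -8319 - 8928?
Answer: 10294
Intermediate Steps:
g = -17247
B = -2128 (B = 133*(-16) = -2128)
(-9081 - g) - B = (-9081 - 1*(-17247)) - 1*(-2128) = (-9081 + 17247) + 2128 = 8166 + 2128 = 10294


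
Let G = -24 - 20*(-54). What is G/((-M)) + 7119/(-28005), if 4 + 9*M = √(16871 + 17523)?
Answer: -218229177/160459315 - 4752*√34394/17189 ≈ -52.630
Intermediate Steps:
M = -4/9 + √34394/9 (M = -4/9 + √(16871 + 17523)/9 = -4/9 + √34394/9 ≈ 20.162)
G = 1056 (G = -24 + 1080 = 1056)
G/((-M)) + 7119/(-28005) = 1056/((-(-4/9 + √34394/9))) + 7119/(-28005) = 1056/(4/9 - √34394/9) + 7119*(-1/28005) = 1056/(4/9 - √34394/9) - 2373/9335 = -2373/9335 + 1056/(4/9 - √34394/9)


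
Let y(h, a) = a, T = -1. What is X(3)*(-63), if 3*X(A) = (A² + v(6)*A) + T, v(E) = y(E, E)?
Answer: -546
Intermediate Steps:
v(E) = E
X(A) = -⅓ + 2*A + A²/3 (X(A) = ((A² + 6*A) - 1)/3 = (-1 + A² + 6*A)/3 = -⅓ + 2*A + A²/3)
X(3)*(-63) = (-⅓ + 2*3 + (⅓)*3²)*(-63) = (-⅓ + 6 + (⅓)*9)*(-63) = (-⅓ + 6 + 3)*(-63) = (26/3)*(-63) = -546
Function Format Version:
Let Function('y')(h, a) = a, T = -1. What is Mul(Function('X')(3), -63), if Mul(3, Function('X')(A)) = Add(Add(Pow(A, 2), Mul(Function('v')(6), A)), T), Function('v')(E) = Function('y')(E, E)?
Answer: -546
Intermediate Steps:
Function('v')(E) = E
Function('X')(A) = Add(Rational(-1, 3), Mul(2, A), Mul(Rational(1, 3), Pow(A, 2))) (Function('X')(A) = Mul(Rational(1, 3), Add(Add(Pow(A, 2), Mul(6, A)), -1)) = Mul(Rational(1, 3), Add(-1, Pow(A, 2), Mul(6, A))) = Add(Rational(-1, 3), Mul(2, A), Mul(Rational(1, 3), Pow(A, 2))))
Mul(Function('X')(3), -63) = Mul(Add(Rational(-1, 3), Mul(2, 3), Mul(Rational(1, 3), Pow(3, 2))), -63) = Mul(Add(Rational(-1, 3), 6, Mul(Rational(1, 3), 9)), -63) = Mul(Add(Rational(-1, 3), 6, 3), -63) = Mul(Rational(26, 3), -63) = -546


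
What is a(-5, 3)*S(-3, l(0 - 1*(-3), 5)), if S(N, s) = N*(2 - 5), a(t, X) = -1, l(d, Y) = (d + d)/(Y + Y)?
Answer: -9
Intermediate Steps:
l(d, Y) = d/Y (l(d, Y) = (2*d)/((2*Y)) = (2*d)*(1/(2*Y)) = d/Y)
S(N, s) = -3*N (S(N, s) = N*(-3) = -3*N)
a(-5, 3)*S(-3, l(0 - 1*(-3), 5)) = -(-3)*(-3) = -1*9 = -9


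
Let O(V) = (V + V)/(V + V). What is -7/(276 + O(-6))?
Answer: -7/277 ≈ -0.025271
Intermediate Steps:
O(V) = 1 (O(V) = (2*V)/((2*V)) = (2*V)*(1/(2*V)) = 1)
-7/(276 + O(-6)) = -7/(276 + 1) = -7/277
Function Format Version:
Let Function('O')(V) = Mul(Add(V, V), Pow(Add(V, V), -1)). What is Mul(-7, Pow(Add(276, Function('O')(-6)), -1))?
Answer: Rational(-7, 277) ≈ -0.025271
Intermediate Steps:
Function('O')(V) = 1 (Function('O')(V) = Mul(Mul(2, V), Pow(Mul(2, V), -1)) = Mul(Mul(2, V), Mul(Rational(1, 2), Pow(V, -1))) = 1)
Mul(-7, Pow(Add(276, Function('O')(-6)), -1)) = Mul(-7, Pow(Add(276, 1), -1)) = Mul(-7, Pow(277, -1)) = Mul(-7, Rational(1, 277)) = Rational(-7, 277)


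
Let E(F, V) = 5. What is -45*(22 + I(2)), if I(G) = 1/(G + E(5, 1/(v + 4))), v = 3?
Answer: -6975/7 ≈ -996.43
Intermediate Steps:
I(G) = 1/(5 + G) (I(G) = 1/(G + 5) = 1/(5 + G))
-45*(22 + I(2)) = -45*(22 + 1/(5 + 2)) = -45*(22 + 1/7) = -45*155/7 = -6975/7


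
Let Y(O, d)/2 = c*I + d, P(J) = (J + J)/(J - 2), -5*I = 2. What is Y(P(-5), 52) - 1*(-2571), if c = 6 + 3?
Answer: 13339/5 ≈ 2667.8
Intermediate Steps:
I = -⅖ (I = -⅕*2 = -⅖ ≈ -0.40000)
c = 9
P(J) = 2*J/(-2 + J) (P(J) = (2*J)/(-2 + J) = 2*J/(-2 + J))
Y(O, d) = -36/5 + 2*d (Y(O, d) = 2*(9*(-⅖) + d) = 2*(-18/5 + d) = -36/5 + 2*d)
Y(P(-5), 52) - 1*(-2571) = (-36/5 + 2*52) - 1*(-2571) = (-36/5 + 104) + 2571 = 484/5 + 2571 = 13339/5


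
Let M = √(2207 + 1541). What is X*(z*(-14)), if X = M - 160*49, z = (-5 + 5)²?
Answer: 0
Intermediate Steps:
M = 2*√937 (M = √3748 = 2*√937 ≈ 61.221)
z = 0 (z = 0² = 0)
X = -7840 + 2*√937 (X = 2*√937 - 160*49 = 2*√937 - 1*7840 = 2*√937 - 7840 = -7840 + 2*√937 ≈ -7778.8)
X*(z*(-14)) = (-7840 + 2*√937)*(0*(-14)) = (-7840 + 2*√937)*0 = 0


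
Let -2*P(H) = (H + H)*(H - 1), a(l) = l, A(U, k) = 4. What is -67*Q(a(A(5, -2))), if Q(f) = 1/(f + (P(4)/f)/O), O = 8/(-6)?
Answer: -268/25 ≈ -10.720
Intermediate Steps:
P(H) = -H*(-1 + H) (P(H) = -(H + H)*(H - 1)/2 = -2*H*(-1 + H)/2 = -H*(-1 + H))
O = -4/3 (O = 8*(-⅙) = -4/3 ≈ -1.3333)
Q(f) = 1/(f + 9/f) (Q(f) = 1/(f + ((4*(1 - 1*4))/f)/(-4/3)) = 1/(f + ((4*(1 - 4))/f)*(-¾)) = 1/(f + ((4*(-3))/f)*(-¾)) = 1/(f - 12/f*(-¾)) = 1/(f + 9/f))
-67*Q(a(A(5, -2))) = -268/(9 + 4²) = -268/(9 + 16) = -268/25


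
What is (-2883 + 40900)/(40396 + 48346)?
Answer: 38017/88742 ≈ 0.42840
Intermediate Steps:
(-2883 + 40900)/(40396 + 48346) = 38017/88742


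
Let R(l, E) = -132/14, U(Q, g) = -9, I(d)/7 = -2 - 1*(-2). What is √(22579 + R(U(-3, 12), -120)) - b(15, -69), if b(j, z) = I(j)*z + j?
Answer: -15 + √1105909/7 ≈ 135.23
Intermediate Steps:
I(d) = 0 (I(d) = 7*(-2 - 1*(-2)) = 7*(-2 + 2) = 7*0 = 0)
R(l, E) = -66/7 (R(l, E) = -132*1/14 = -66/7)
b(j, z) = j (b(j, z) = 0*z + j = 0 + j = j)
√(22579 + R(U(-3, 12), -120)) - b(15, -69) = √(22579 - 66/7) - 1*15 = √(157987/7) - 15 = √1105909/7 - 15 = -15 + √1105909/7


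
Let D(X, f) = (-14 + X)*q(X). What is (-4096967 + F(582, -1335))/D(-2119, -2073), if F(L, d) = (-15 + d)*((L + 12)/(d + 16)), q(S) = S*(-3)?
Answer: 5403097573/17884955439 ≈ 0.30210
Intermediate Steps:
q(S) = -3*S
F(L, d) = (-15 + d)*(12 + L)/(16 + d) (F(L, d) = (-15 + d)*((12 + L)/(16 + d)) = (-15 + d)*(12 + L)/(16 + d))
D(X, f) = -3*X*(-14 + X) (D(X, f) = (-14 + X)*(-3*X) = -3*X*(-14 + X))
(-4096967 + F(582, -1335))/D(-2119, -2073) = (-4096967 + (-180 - 15*582 + 12*(-1335) + 582*(-1335))/(16 - 1335))/((3*(-2119)*(14 - 1*(-2119)))) = (-4096967 + (-180 - 8730 - 16020 - 776970)/(-1319))/((3*(-2119)*(14 + 2119))) = (-4096967 - 1/1319*(-801900))/((3*(-2119)*2133)) = (-4096967 + 801900/1319)/(-13559481) = -5403097573/1319*(-1/13559481) = 5403097573/17884955439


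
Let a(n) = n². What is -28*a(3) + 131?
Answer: -121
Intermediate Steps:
-28*a(3) + 131 = -28*3² + 131 = -28*9 + 131 = -252 + 131 = -121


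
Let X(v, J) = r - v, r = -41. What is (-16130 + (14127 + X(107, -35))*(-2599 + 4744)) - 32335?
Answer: 29936490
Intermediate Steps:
X(v, J) = -41 - v
(-16130 + (14127 + X(107, -35))*(-2599 + 4744)) - 32335 = (-16130 + (14127 + (-41 - 1*107))*(-2599 + 4744)) - 32335 = (-16130 + (14127 + (-41 - 107))*2145) - 32335 = (-16130 + (14127 - 148)*2145) - 32335 = (-16130 + 13979*2145) - 32335 = (-16130 + 29984955) - 32335 = 29968825 - 32335 = 29936490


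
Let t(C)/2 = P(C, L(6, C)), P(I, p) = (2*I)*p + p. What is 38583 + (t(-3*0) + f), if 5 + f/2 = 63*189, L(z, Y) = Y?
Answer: 62387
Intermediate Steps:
P(I, p) = p + 2*I*p (P(I, p) = 2*I*p + p = p + 2*I*p)
t(C) = 2*C*(1 + 2*C) (t(C) = 2*(C*(1 + 2*C)) = 2*C*(1 + 2*C))
f = 23804 (f = -10 + 2*(63*189) = -10 + 2*11907 = -10 + 23814 = 23804)
38583 + (t(-3*0) + f) = 38583 + (2*(-3*0)*(1 + 2*(-3*0)) + 23804) = 38583 + (2*0*(1 + 2*0) + 23804) = 38583 + (2*0*(1 + 0) + 23804) = 38583 + (2*0*1 + 23804) = 38583 + (0 + 23804) = 38583 + 23804 = 62387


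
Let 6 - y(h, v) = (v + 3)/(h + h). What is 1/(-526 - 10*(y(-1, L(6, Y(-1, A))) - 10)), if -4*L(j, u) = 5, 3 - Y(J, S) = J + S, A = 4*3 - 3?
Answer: -4/1979 ≈ -0.0020212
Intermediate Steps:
A = 9 (A = 12 - 3 = 9)
Y(J, S) = 3 - J - S (Y(J, S) = 3 - (J + S) = 3 + (-J - S) = 3 - J - S)
L(j, u) = -5/4 (L(j, u) = -¼*5 = -5/4)
y(h, v) = 6 - (3 + v)/(2*h) (y(h, v) = 6 - (v + 3)/(h + h) = 6 - (3 + v)/(2*h))
1/(-526 - 10*(y(-1, L(6, Y(-1, A))) - 10)) = 1/(-526 - 10*((½)*(-3 - 1*(-5/4) + 12*(-1))/(-1) - 10)) = 1/(-526 - 10*((½)*(-1)*(-3 + 5/4 - 12) - 10)) = 1/(-526 - 10*((½)*(-1)*(-55/4) - 10)) = 1/(-526 - 10*(55/8 - 10)) = 1/(-526 - 10*(-25/8)) = 1/(-526 + 125/4) = 1/(-1979/4) = -4/1979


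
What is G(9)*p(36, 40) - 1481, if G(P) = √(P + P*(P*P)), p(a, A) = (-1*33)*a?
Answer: -1481 - 3564*√82 ≈ -33754.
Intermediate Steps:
p(a, A) = -33*a
G(P) = √(P + P³) (G(P) = √(P + P*P²) = √(P + P³))
G(9)*p(36, 40) - 1481 = √(9 + 9³)*(-33*36) - 1481 = √(9 + 729)*(-1188) - 1481 = √738*(-1188) - 1481 = (3*√82)*(-1188) - 1481 = -3564*√82 - 1481 = -1481 - 3564*√82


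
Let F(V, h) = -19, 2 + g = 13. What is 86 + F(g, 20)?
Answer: 67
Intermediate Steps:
g = 11 (g = -2 + 13 = 11)
86 + F(g, 20) = 86 - 19 = 67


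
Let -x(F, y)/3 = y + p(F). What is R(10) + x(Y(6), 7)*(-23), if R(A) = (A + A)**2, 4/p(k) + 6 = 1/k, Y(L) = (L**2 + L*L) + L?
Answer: 390833/467 ≈ 836.90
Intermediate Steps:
Y(L) = L + 2*L**2 (Y(L) = (L**2 + L**2) + L = 2*L**2 + L = L + 2*L**2)
p(k) = 4/(-6 + 1/k)
R(A) = 4*A**2 (R(A) = (2*A)**2 = 4*A**2)
x(F, y) = -3*y + 12*F/(-1 + 6*F) (x(F, y) = -3*(y - 4*F/(-1 + 6*F)) = -3*y + 12*F/(-1 + 6*F))
R(10) + x(Y(6), 7)*(-23) = 4*10**2 + (3*(4*(6*(1 + 2*6)) - 1*7*(-1 + 6*(6*(1 + 2*6))))/(-1 + 6*(6*(1 + 2*6))))*(-23) = 4*100 + (3*(4*(6*(1 + 12)) - 1*7*(-1 + 6*(6*(1 + 12))))/(-1 + 6*(6*(1 + 12))))*(-23) = 400 + (3*(4*(6*13) - 1*7*(-1 + 6*(6*13)))/(-1 + 6*(6*13)))*(-23) = 400 + (3*(4*78 - 1*7*(-1 + 6*78))/(-1 + 6*78))*(-23) = 400 + (3*(312 - 1*7*(-1 + 468))/(-1 + 468))*(-23) = 400 + (3*(312 - 1*7*467)/467)*(-23) = 400 + (3*(1/467)*(312 - 3269))*(-23) = 400 + (3*(1/467)*(-2957))*(-23) = 400 - 8871/467*(-23) = 400 + 204033/467 = 390833/467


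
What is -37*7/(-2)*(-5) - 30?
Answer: -1355/2 ≈ -677.50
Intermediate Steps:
-37*7/(-2)*(-5) - 30 = -37*7*(-½)*(-5) - 30 = -(-259)*(-5)/2 - 30 = -37*35/2 - 30 = -1295/2 - 30 = -1355/2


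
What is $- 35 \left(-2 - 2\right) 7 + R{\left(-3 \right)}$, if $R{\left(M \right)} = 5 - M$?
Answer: $988$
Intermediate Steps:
$- 35 \left(-2 - 2\right) 7 + R{\left(-3 \right)} = - 35 \left(-2 - 2\right) 7 + \left(5 - -3\right) = - 35 \left(\left(-4\right) 7\right) + \left(5 + 3\right) = \left(-35\right) \left(-28\right) + 8 = 980 + 8 = 988$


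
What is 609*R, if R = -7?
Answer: -4263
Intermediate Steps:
609*R = 609*(-7) = -4263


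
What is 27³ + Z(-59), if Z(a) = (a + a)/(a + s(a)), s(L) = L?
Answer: 19684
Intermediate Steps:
Z(a) = 1 (Z(a) = (a + a)/(a + a) = (2*a)/((2*a)) = (2*a)*(1/(2*a)) = 1)
27³ + Z(-59) = 27³ + 1 = 19683 + 1 = 19684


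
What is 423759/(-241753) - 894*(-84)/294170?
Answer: -2315271777/1546010435 ≈ -1.4976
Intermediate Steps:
423759/(-241753) - 894*(-84)/294170 = 423759*(-1/241753) + 75096*(1/294170) = -423759/241753 + 37548/147085 = -2315271777/1546010435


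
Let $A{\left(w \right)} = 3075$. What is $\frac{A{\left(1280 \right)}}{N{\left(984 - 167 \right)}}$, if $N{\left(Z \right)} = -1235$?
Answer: $- \frac{615}{247} \approx -2.4899$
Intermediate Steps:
$\frac{A{\left(1280 \right)}}{N{\left(984 - 167 \right)}} = \frac{3075}{-1235} = 3075 \left(- \frac{1}{1235}\right) = - \frac{615}{247}$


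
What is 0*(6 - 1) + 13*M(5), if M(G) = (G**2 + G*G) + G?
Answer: 715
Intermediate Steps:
M(G) = G + 2*G**2 (M(G) = (G**2 + G**2) + G = 2*G**2 + G = G + 2*G**2)
0*(6 - 1) + 13*M(5) = 0*(6 - 1) + 13*(5*(1 + 2*5)) = 0*5 + 13*(5*(1 + 10)) = 0 + 13*(5*11) = 0 + 13*55 = 0 + 715 = 715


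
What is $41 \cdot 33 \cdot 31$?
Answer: $41943$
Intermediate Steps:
$41 \cdot 33 \cdot 31 = 1353 \cdot 31 = 41943$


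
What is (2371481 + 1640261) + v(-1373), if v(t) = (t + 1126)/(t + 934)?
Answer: 1761154985/439 ≈ 4.0117e+6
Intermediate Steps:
v(t) = (1126 + t)/(934 + t)
(2371481 + 1640261) + v(-1373) = (2371481 + 1640261) + (1126 - 1373)/(934 - 1373) = 4011742 - 247/(-439) = 4011742 - 1/439*(-247) = 4011742 + 247/439 = 1761154985/439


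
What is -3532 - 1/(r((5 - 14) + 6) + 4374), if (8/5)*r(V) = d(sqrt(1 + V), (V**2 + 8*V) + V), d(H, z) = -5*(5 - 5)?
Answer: -15448969/4374 ≈ -3532.0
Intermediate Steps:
d(H, z) = 0 (d(H, z) = -5*0 = 0)
r(V) = 0 (r(V) = (5/8)*0 = 0)
-3532 - 1/(r((5 - 14) + 6) + 4374) = -3532 - 1/(0 + 4374) = -3532 - 1/4374 = -15448969/4374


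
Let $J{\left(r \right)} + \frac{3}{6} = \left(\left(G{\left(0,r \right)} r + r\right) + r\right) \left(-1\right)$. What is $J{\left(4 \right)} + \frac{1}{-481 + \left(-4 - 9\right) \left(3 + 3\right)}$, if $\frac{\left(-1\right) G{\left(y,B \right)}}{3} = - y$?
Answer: $- \frac{9505}{1118} \approx -8.5018$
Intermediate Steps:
$G{\left(y,B \right)} = 3 y$ ($G{\left(y,B \right)} = - 3 \left(- y\right) = 3 y$)
$J{\left(r \right)} = - \frac{1}{2} - 2 r$ ($J{\left(r \right)} = - \frac{1}{2} + \left(\left(3 \cdot 0 r + r\right) + r\right) \left(-1\right) = - \frac{1}{2} + \left(\left(0 r + r\right) + r\right) \left(-1\right) = - \frac{1}{2} + \left(\left(0 + r\right) + r\right) \left(-1\right) = - \frac{1}{2} + \left(r + r\right) \left(-1\right) = - \frac{1}{2} + 2 r \left(-1\right) = - \frac{1}{2} - 2 r$)
$J{\left(4 \right)} + \frac{1}{-481 + \left(-4 - 9\right) \left(3 + 3\right)} = \left(- \frac{1}{2} - 8\right) + \frac{1}{-481 + \left(-4 - 9\right) \left(3 + 3\right)} = \left(- \frac{1}{2} - 8\right) + \frac{1}{-481 - 78} = - \frac{17}{2} + \frac{1}{-481 - 78} = - \frac{17}{2} + \frac{1}{-559} = - \frac{17}{2} - \frac{1}{559} = - \frac{9505}{1118}$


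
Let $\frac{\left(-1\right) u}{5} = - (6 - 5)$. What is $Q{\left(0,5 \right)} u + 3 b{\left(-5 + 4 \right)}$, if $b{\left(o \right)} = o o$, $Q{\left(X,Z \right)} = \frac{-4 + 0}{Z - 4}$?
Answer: $-17$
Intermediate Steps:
$Q{\left(X,Z \right)} = - \frac{4}{-4 + Z}$
$u = 5$ ($u = - 5 \left(- (6 - 5)\right) = - 5 \left(\left(-1\right) 1\right) = \left(-5\right) \left(-1\right) = 5$)
$b{\left(o \right)} = o^{2}$
$Q{\left(0,5 \right)} u + 3 b{\left(-5 + 4 \right)} = - \frac{4}{-4 + 5} \cdot 5 + 3 \left(-5 + 4\right)^{2} = - \frac{4}{1} \cdot 5 + 3 \left(-1\right)^{2} = \left(-4\right) 1 \cdot 5 + 3 \cdot 1 = \left(-4\right) 5 + 3 = -20 + 3 = -17$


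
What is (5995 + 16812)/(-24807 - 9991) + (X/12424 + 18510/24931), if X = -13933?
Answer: -5574713650021/5389214002856 ≈ -1.0344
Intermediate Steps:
(5995 + 16812)/(-24807 - 9991) + (X/12424 + 18510/24931) = (5995 + 16812)/(-24807 - 9991) + (-13933/12424 + 18510/24931) = 22807/(-34798) + (-13933*1/12424 + 18510*(1/24931)) = 22807*(-1/34798) + (-13933/12424 + 18510/24931) = -22807/34798 - 117395383/309742744 = -5574713650021/5389214002856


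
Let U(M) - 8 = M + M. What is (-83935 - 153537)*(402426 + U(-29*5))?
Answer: -95497939968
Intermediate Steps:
U(M) = 8 + 2*M (U(M) = 8 + (M + M) = 8 + 2*M)
(-83935 - 153537)*(402426 + U(-29*5)) = (-83935 - 153537)*(402426 + (8 + 2*(-29*5))) = -237472*(402426 + (8 + 2*(-145))) = -237472*(402426 + (8 - 290)) = -237472*(402426 - 282) = -237472*402144 = -95497939968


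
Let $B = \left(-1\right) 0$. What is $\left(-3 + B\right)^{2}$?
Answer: $9$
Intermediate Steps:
$B = 0$
$\left(-3 + B\right)^{2} = \left(-3 + 0\right)^{2} = \left(-3\right)^{2} = 9$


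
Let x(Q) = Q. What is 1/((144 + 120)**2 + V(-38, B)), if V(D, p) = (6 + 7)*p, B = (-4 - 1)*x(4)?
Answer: 1/69436 ≈ 1.4402e-5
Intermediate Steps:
B = -20 (B = (-4 - 1)*4 = -5*4 = -20)
V(D, p) = 13*p
1/((144 + 120)**2 + V(-38, B)) = 1/((144 + 120)**2 + 13*(-20)) = 1/(264**2 - 260) = 1/(69696 - 260) = 1/69436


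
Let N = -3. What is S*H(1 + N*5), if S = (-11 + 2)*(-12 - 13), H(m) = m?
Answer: -3150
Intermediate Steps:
S = 225 (S = -9*(-25) = 225)
S*H(1 + N*5) = 225*(1 - 3*5) = 225*(1 - 15) = 225*(-14) = -3150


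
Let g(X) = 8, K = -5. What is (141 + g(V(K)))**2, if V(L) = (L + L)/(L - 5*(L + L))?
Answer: 22201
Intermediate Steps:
V(L) = -2/9 (V(L) = (2*L)/(L - 10*L) = (2*L)/((-9*L)) = (2*L)*(-1/(9*L)) = -2/9)
(141 + g(V(K)))**2 = (141 + 8)**2 = 149**2 = 22201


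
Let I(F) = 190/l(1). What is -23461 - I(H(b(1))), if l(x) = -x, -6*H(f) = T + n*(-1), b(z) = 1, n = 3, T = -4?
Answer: -23271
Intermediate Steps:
H(f) = 7/6 (H(f) = -(-4 + 3*(-1))/6 = -(-4 - 3)/6 = -⅙*(-7) = 7/6)
I(F) = -190 (I(F) = 190/((-1*1)) = 190/(-1) = 190*(-1) = -190)
-23461 - I(H(b(1))) = -23461 - 1*(-190) = -23461 + 190 = -23271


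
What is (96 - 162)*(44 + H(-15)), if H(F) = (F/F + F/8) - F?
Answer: -15345/4 ≈ -3836.3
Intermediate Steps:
H(F) = 1 - 7*F/8 (H(F) = (1 + F*(⅛)) - F = (1 + F/8) - F = 1 - 7*F/8)
(96 - 162)*(44 + H(-15)) = (96 - 162)*(44 + (1 - 7/8*(-15))) = -66*(44 + (1 + 105/8)) = -66*(44 + 113/8) = -66*465/8 = -15345/4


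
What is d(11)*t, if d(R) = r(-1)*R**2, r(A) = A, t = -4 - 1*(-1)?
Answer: 363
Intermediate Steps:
t = -3 (t = -4 + 1 = -3)
d(R) = -R**2
d(11)*t = -1*11**2*(-3) = -1*121*(-3) = -121*(-3) = 363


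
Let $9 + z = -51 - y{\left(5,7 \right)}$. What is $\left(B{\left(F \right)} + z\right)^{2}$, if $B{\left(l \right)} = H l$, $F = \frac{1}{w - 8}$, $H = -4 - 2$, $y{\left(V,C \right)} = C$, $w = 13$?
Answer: $\frac{116281}{25} \approx 4651.2$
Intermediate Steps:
$H = -6$ ($H = -4 - 2 = -6$)
$F = \frac{1}{5}$ ($F = \frac{1}{13 - 8} = \frac{1}{5} \approx 0.2$)
$z = -67$ ($z = -9 - 58 = -67$)
$B{\left(l \right)} = - 6 l$
$\left(B{\left(F \right)} + z\right)^{2} = \left(\left(-6\right) \frac{1}{5} - 67\right)^{2} = \left(- \frac{6}{5} - 67\right)^{2} = \left(- \frac{341}{5}\right)^{2} = \frac{116281}{25}$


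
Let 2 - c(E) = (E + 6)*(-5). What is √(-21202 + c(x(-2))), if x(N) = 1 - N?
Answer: I*√21155 ≈ 145.45*I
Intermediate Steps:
c(E) = 32 + 5*E (c(E) = 2 - (E + 6)*(-5) = 2 - (6 + E)*(-5) = 2 - (-30 - 5*E) = 2 + (30 + 5*E) = 32 + 5*E)
√(-21202 + c(x(-2))) = √(-21202 + (32 + 5*(1 - 1*(-2)))) = √(-21202 + (32 + 5*(1 + 2))) = √(-21202 + (32 + 5*3)) = √(-21202 + (32 + 15)) = √(-21202 + 47) = √(-21155) = I*√21155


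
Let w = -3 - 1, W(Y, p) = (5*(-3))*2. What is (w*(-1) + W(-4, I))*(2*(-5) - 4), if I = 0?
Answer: 364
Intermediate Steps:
W(Y, p) = -30 (W(Y, p) = -15*2 = -30)
w = -4
(w*(-1) + W(-4, I))*(2*(-5) - 4) = (-4*(-1) - 30)*(2*(-5) - 4) = (4 - 30)*(-10 - 4) = -26*(-14) = 364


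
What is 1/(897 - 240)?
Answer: 1/657 ≈ 0.0015221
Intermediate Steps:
1/(897 - 240) = 1/657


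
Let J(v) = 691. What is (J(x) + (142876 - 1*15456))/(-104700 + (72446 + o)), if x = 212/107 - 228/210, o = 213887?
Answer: 128111/181633 ≈ 0.70533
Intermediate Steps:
x = 3354/3745 (x = 212*(1/107) - 228*1/210 = 212/107 - 38/35 = 3354/3745 ≈ 0.89559)
(J(x) + (142876 - 1*15456))/(-104700 + (72446 + o)) = (691 + (142876 - 1*15456))/(-104700 + (72446 + 213887)) = (691 + (142876 - 15456))/(-104700 + 286333) = (691 + 127420)/181633 = 128111*(1/181633) = 128111/181633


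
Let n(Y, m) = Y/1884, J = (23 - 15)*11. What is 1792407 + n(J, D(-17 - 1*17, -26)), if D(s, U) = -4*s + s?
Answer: 844223719/471 ≈ 1.7924e+6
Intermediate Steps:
D(s, U) = -3*s
J = 88 (J = 8*11 = 88)
n(Y, m) = Y/1884 (n(Y, m) = Y*(1/1884) = Y/1884)
1792407 + n(J, D(-17 - 1*17, -26)) = 1792407 + (1/1884)*88 = 1792407 + 22/471 = 844223719/471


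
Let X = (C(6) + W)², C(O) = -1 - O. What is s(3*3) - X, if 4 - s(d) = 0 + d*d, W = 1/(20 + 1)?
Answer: -55273/441 ≈ -125.34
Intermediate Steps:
W = 1/21 ≈ 0.047619
X = 21316/441 (X = ((-1 - 1*6) + 1/21)² = ((-1 - 6) + 1/21)² = (-7 + 1/21)² = (-146/21)² = 21316/441 ≈ 48.336)
s(d) = 4 - d² (s(d) = 4 - (0 + d*d) = 4 - (0 + d²) = 4 - d²)
s(3*3) - X = (4 - (3*3)²) - 1*21316/441 = (4 - 1*9²) - 21316/441 = (4 - 1*81) - 21316/441 = (4 - 81) - 21316/441 = -77 - 21316/441 = -55273/441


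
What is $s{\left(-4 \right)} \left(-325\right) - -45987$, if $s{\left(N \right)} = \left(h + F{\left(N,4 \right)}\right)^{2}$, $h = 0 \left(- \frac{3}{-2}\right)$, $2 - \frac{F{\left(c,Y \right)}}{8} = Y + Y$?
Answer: $-702813$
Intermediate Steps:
$F{\left(c,Y \right)} = 16 - 16 Y$ ($F{\left(c,Y \right)} = 16 - 8 \left(Y + Y\right) = 16 - 8 \cdot 2 Y = 16 - 16 Y$)
$h = 0$ ($h = 0 \left(\left(-3\right) \left(- \frac{1}{2}\right)\right) = 0 \cdot \frac{3}{2} = 0$)
$s{\left(N \right)} = 2304$ ($s{\left(N \right)} = \left(0 + \left(16 - 64\right)\right)^{2} = \left(0 - 48\right)^{2} = \left(-48\right)^{2} = 2304$)
$s{\left(-4 \right)} \left(-325\right) - -45987 = 2304 \left(-325\right) - -45987 = -748800 + 45987 = -702813$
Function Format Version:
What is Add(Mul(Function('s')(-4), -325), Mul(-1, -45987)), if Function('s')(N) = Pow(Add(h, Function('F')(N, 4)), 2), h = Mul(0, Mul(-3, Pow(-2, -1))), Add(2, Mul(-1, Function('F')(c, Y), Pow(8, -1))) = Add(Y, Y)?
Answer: -702813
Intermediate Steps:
Function('F')(c, Y) = Add(16, Mul(-16, Y)) (Function('F')(c, Y) = Add(16, Mul(-8, Add(Y, Y))) = Add(16, Mul(-8, Mul(2, Y))) = Add(16, Mul(-16, Y)))
h = 0 (h = Mul(0, Mul(-3, Rational(-1, 2))) = Mul(0, Rational(3, 2)) = 0)
Function('s')(N) = 2304 (Function('s')(N) = Pow(Add(0, Add(16, Mul(-16, 4))), 2) = Pow(Add(0, Add(16, -64)), 2) = Pow(Add(0, -48), 2) = Pow(-48, 2) = 2304)
Add(Mul(Function('s')(-4), -325), Mul(-1, -45987)) = Add(Mul(2304, -325), Mul(-1, -45987)) = Add(-748800, 45987) = -702813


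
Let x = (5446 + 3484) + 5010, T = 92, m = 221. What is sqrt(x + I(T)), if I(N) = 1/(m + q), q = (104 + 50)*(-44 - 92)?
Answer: sqrt(5986431621537)/20723 ≈ 118.07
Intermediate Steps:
q = -20944 (q = 154*(-136) = -20944)
I(N) = -1/20723 (I(N) = 1/(221 - 20944) = 1/(-20723) = -1/20723)
x = 13940 (x = 8930 + 5010 = 13940)
sqrt(x + I(T)) = sqrt(13940 - 1/20723) = sqrt(288878619/20723) = sqrt(5986431621537)/20723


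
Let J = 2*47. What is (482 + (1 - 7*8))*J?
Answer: 40138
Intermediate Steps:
J = 94
(482 + (1 - 7*8))*J = (482 + (1 - 7*8))*94 = (482 + (1 - 56))*94 = (482 - 55)*94 = 427*94 = 40138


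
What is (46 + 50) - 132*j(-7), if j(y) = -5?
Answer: 756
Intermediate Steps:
(46 + 50) - 132*j(-7) = (46 + 50) - 132*(-5) = 96 + 660 = 756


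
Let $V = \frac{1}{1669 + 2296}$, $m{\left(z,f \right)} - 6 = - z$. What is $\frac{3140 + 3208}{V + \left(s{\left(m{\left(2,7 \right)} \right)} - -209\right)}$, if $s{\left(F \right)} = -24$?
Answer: $\frac{12584910}{366763} \approx 34.313$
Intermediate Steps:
$m{\left(z,f \right)} = 6 - z$
$V = \frac{1}{3965} \approx 0.00025221$
$\frac{3140 + 3208}{V + \left(s{\left(m{\left(2,7 \right)} \right)} - -209\right)} = \frac{3140 + 3208}{\frac{1}{3965} - -185} = \frac{6348}{\frac{1}{3965} + \left(-24 + 209\right)} = \frac{6348}{\frac{1}{3965} + 185} = \frac{6348}{\frac{733526}{3965}} = 6348 \cdot \frac{3965}{733526} = \frac{12584910}{366763}$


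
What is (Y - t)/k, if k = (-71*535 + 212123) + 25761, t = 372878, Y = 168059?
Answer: -68273/66633 ≈ -1.0246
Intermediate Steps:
k = 199899 (k = (-37985 + 212123) + 25761 = 174138 + 25761 = 199899)
(Y - t)/k = (168059 - 1*372878)/199899 = (168059 - 372878)*(1/199899) = -204819*1/199899 = -68273/66633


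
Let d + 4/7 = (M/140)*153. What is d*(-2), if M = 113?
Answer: -17209/70 ≈ -245.84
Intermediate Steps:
d = 17209/140 (d = -4/7 + (113/140)*153 = -4/7 + 17289/140 = 17209/140 ≈ 122.92)
d*(-2) = (17209/140)*(-2) = -17209/70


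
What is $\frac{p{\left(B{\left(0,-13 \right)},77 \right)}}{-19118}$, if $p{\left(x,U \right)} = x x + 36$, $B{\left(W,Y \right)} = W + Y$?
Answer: $- \frac{205}{19118} \approx -0.010723$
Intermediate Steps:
$p{\left(x,U \right)} = 36 + x^{2}$ ($p{\left(x,U \right)} = x^{2} + 36 = 36 + x^{2}$)
$\frac{p{\left(B{\left(0,-13 \right)},77 \right)}}{-19118} = \frac{36 + \left(0 - 13\right)^{2}}{-19118} = \left(36 + \left(-13\right)^{2}\right) \left(- \frac{1}{19118}\right) = \left(36 + 169\right) \left(- \frac{1}{19118}\right) = 205 \left(- \frac{1}{19118}\right) = - \frac{205}{19118}$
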